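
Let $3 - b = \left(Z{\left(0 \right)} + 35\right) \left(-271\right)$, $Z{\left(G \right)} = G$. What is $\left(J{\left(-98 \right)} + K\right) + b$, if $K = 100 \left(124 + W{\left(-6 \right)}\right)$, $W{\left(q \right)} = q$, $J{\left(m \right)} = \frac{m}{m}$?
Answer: $21289$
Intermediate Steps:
$J{\left(m \right)} = 1$
$K = 11800$ ($K = 100 \left(124 - 6\right) = 100 \cdot 118 = 11800$)
$b = 9488$ ($b = 3 - \left(0 + 35\right) \left(-271\right) = 3 - 35 \left(-271\right) = 3 - -9485 = 3 + 9485 = 9488$)
$\left(J{\left(-98 \right)} + K\right) + b = \left(1 + 11800\right) + 9488 = 11801 + 9488 = 21289$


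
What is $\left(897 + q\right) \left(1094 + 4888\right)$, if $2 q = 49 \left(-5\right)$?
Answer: $4633059$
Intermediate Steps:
$q = - \frac{245}{2}$ ($q = \frac{49 \left(-5\right)}{2} = \frac{1}{2} \left(-245\right) = - \frac{245}{2} \approx -122.5$)
$\left(897 + q\right) \left(1094 + 4888\right) = \left(897 - \frac{245}{2}\right) \left(1094 + 4888\right) = \frac{1549}{2} \cdot 5982 = 4633059$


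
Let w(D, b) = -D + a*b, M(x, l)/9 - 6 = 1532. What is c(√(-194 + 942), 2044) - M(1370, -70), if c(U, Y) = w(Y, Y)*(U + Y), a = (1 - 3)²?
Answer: 12519966 + 12264*√187 ≈ 1.2688e+7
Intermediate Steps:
M(x, l) = 13842 (M(x, l) = 54 + 9*1532 = 54 + 13788 = 13842)
a = 4 (a = (-2)² = 4)
w(D, b) = -D + 4*b
c(U, Y) = 3*Y*(U + Y) (c(U, Y) = (-Y + 4*Y)*(U + Y) = (3*Y)*(U + Y) = 3*Y*(U + Y))
c(√(-194 + 942), 2044) - M(1370, -70) = 3*2044*(√(-194 + 942) + 2044) - 1*13842 = 3*2044*(√748 + 2044) - 13842 = 3*2044*(2*√187 + 2044) - 13842 = 3*2044*(2044 + 2*√187) - 13842 = (12533808 + 12264*√187) - 13842 = 12519966 + 12264*√187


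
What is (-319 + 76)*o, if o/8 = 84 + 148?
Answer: -451008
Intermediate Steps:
o = 1856 (o = 8*(84 + 148) = 8*232 = 1856)
(-319 + 76)*o = (-319 + 76)*1856 = -243*1856 = -451008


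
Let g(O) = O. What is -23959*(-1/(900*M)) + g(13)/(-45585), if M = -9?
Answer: -24272807/8205300 ≈ -2.9582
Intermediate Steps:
-23959*(-1/(900*M)) + g(13)/(-45585) = -23959/(-9*(-36)*25) + 13/(-45585) = -23959/(324*25) + 13*(-1/45585) = -23959/8100 - 13/45585 = -24272807/8205300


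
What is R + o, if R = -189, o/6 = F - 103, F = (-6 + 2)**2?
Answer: -711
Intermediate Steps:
F = 16 (F = (-4)**2 = 16)
o = -522 (o = 6*(16 - 103) = 6*(-87) = -522)
R + o = -189 - 522 = -711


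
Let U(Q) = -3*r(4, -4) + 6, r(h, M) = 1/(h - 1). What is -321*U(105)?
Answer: -1605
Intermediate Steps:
r(h, M) = 1/(-1 + h)
U(Q) = 5 (U(Q) = -3/(-1 + 4) + 6 = -3/3 + 6 = -3*1/3 + 6 = -1 + 6 = 5)
-321*U(105) = -321*5 = -1605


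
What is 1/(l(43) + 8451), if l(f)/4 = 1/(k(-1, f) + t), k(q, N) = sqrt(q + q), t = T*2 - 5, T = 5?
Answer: 228197/1928661883 + 4*I*sqrt(2)/1928661883 ≈ 0.00011832 + 2.933e-9*I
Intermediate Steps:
t = 5 (t = 5*2 - 5 = 10 - 5 = 5)
k(q, N) = sqrt(2)*sqrt(q) (k(q, N) = sqrt(2*q) = sqrt(2)*sqrt(q))
l(f) = 4/(5 + I*sqrt(2)) (l(f) = 4/(sqrt(2)*sqrt(-1) + 5) = 4/(sqrt(2)*I + 5) = 4/(I*sqrt(2) + 5) = 4/(5 + I*sqrt(2)))
1/(l(43) + 8451) = 1/((20/27 - 4*I*sqrt(2)/27) + 8451) = 1/(228197/27 - 4*I*sqrt(2)/27)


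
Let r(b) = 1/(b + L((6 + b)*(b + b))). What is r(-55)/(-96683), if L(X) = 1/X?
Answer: 5390/28661578667 ≈ 1.8806e-7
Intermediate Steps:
r(b) = 1/(b + 1/(2*b*(6 + b))) (r(b) = 1/(b + 1/((6 + b)*(b + b))) = 1/(b + 1/((6 + b)*(2*b))) = 1/(b + 1/(2*b*(6 + b))))
r(-55)/(-96683) = (2*(-55)*(6 - 55)/(1 + 2*(-55)²*(6 - 55)))/(-96683) = (2*(-55)*(-49)/(1 + 2*3025*(-49)))*(-1/96683) = (2*(-55)*(-49)/(1 - 296450))*(-1/96683) = (2*(-55)*(-49)/(-296449))*(-1/96683) = (2*(-55)*(-1/296449)*(-49))*(-1/96683) = -5390/296449*(-1/96683) = 5390/28661578667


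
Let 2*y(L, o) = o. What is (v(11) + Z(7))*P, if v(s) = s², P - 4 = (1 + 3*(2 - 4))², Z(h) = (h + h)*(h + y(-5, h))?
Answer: 7772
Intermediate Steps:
y(L, o) = o/2
Z(h) = 3*h² (Z(h) = (h + h)*(h + h/2) = (2*h)*(3*h/2) = 3*h²)
P = 29 (P = 4 + (1 + 3*(2 - 4))² = 4 + (1 + 3*(-2))² = 4 + (1 - 6)² = 4 + (-5)² = 4 + 25 = 29)
(v(11) + Z(7))*P = (11² + 3*7²)*29 = (121 + 3*49)*29 = (121 + 147)*29 = 268*29 = 7772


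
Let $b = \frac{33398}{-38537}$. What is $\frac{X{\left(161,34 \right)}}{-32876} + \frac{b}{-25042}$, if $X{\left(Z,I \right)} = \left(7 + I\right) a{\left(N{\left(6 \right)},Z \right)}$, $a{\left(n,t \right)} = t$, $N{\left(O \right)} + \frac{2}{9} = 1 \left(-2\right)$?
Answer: $- \frac{3184577253653}{15863385940652} \approx -0.20075$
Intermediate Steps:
$N{\left(O \right)} = - \frac{20}{9}$ ($N{\left(O \right)} = - \frac{2}{9} + 1 \left(-2\right) = - \frac{2}{9} - 2 = - \frac{20}{9}$)
$b = - \frac{33398}{38537}$ ($b = 33398 \left(- \frac{1}{38537}\right) = - \frac{33398}{38537} \approx -0.86665$)
$X{\left(Z,I \right)} = Z \left(7 + I\right)$ ($X{\left(Z,I \right)} = \left(7 + I\right) Z = Z \left(7 + I\right)$)
$\frac{X{\left(161,34 \right)}}{-32876} + \frac{b}{-25042} = \frac{161 \left(7 + 34\right)}{-32876} - \frac{33398}{38537 \left(-25042\right)} = 161 \cdot 41 \left(- \frac{1}{32876}\right) - - \frac{16699}{482521777} = 6601 \left(- \frac{1}{32876}\right) + \frac{16699}{482521777} = - \frac{6601}{32876} + \frac{16699}{482521777} = - \frac{3184577253653}{15863385940652}$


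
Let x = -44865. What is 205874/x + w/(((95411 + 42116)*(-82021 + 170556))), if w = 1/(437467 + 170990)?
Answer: -101681769766571673743/22158954508958092215 ≈ -4.5887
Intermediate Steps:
w = 1/608457 ≈ 1.6435e-6
205874/x + w/(((95411 + 42116)*(-82021 + 170556))) = 205874/(-44865) + 1/(608457*(((95411 + 42116)*(-82021 + 170556)))) = 205874*(-1/44865) + 1/(608457*((137527*88535))) = -205874/44865 + (1/608457)/12175952945 = -205874/44865 + (1/608457)*(1/12175952945) = -205874/44865 + 1/7408543801055865 = -101681769766571673743/22158954508958092215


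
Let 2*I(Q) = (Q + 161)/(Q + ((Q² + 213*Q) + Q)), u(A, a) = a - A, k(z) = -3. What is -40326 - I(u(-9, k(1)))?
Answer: -106944719/2652 ≈ -40326.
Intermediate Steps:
I(Q) = (161 + Q)/(2*(Q² + 215*Q)) (I(Q) = ((Q + 161)/(Q + ((Q² + 213*Q) + Q)))/2 = ((161 + Q)/(Q + (Q² + 214*Q)))/2 = ((161 + Q)/(Q² + 215*Q))/2 = (161 + Q)/(2*(Q² + 215*Q)))
-40326 - I(u(-9, k(1))) = -40326 - (161 + (-3 - 1*(-9)))/(2*(-3 - 1*(-9))*(215 + (-3 - 1*(-9)))) = -40326 - (161 + (-3 + 9))/(2*(-3 + 9)*(215 + (-3 + 9))) = -40326 - (161 + 6)/(2*6*(215 + 6)) = -40326 - 167/(2*6*221) = -40326 - 1*167/2652 = -40326 - 167/2652 = -106944719/2652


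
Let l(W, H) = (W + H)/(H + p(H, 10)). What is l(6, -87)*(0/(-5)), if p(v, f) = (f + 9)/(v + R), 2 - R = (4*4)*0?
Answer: 0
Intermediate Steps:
R = 2 (R = 2 - 4*4*0 = 2 - 16*0 = 2 - 1*0 = 2 + 0 = 2)
p(v, f) = (9 + f)/(2 + v) (p(v, f) = (f + 9)/(v + 2) = (9 + f)/(2 + v))
l(W, H) = (H + W)/(H + 19/(2 + H)) (l(W, H) = (W + H)/(H + (9 + 10)/(2 + H)) = (H + W)/(H + 19/(2 + H)))
l(6, -87)*(0/(-5)) = ((2 - 87)*(-87 + 6)/(19 - 87*(2 - 87)))*(0/(-5)) = (-85*(-81)/(19 - 87*(-85)))*(0*(-1/5)) = (-85*(-81)/(19 + 7395))*0 = (-85*(-81)/7414)*0 = ((1/7414)*(-85)*(-81))*0 = (6885/7414)*0 = 0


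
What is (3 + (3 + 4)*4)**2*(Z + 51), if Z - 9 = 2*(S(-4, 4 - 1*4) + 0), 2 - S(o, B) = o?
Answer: 69192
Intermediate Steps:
S(o, B) = 2 - o
Z = 21 (Z = 9 + 2*((2 - 1*(-4)) + 0) = 9 + 2*((2 + 4) + 0) = 9 + 2*(6 + 0) = 9 + 2*6 = 9 + 12 = 21)
(3 + (3 + 4)*4)**2*(Z + 51) = (3 + (3 + 4)*4)**2*(21 + 51) = (3 + 7*4)**2*72 = (3 + 28)**2*72 = 31**2*72 = 961*72 = 69192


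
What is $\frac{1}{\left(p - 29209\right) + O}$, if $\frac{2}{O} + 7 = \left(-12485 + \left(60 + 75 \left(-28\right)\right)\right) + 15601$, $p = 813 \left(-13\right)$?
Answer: $- \frac{1069}{42522680} \approx -2.514 \cdot 10^{-5}$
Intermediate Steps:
$p = -10569$
$O = \frac{2}{1069}$ ($O = \frac{2}{-7 + \left(\left(-12485 + \left(60 + 75 \left(-28\right)\right)\right) + 15601\right)} = \frac{2}{-7 + \left(\left(-12485 + \left(60 - 2100\right)\right) + 15601\right)} = \frac{2}{-7 + \left(\left(-12485 - 2040\right) + 15601\right)} = \frac{2}{-7 + \left(-14525 + 15601\right)} = \frac{2}{-7 + 1076} = \frac{2}{1069} \approx 0.0018709$)
$\frac{1}{\left(p - 29209\right) + O} = \frac{1}{\left(-10569 - 29209\right) + \frac{2}{1069}} = \frac{1}{-39778 + \frac{2}{1069}} = \frac{1}{- \frac{42522680}{1069}} = - \frac{1069}{42522680}$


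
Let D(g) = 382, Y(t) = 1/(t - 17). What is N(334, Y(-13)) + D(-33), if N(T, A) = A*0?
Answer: 382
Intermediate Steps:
Y(t) = 1/(-17 + t)
N(T, A) = 0
N(334, Y(-13)) + D(-33) = 0 + 382 = 382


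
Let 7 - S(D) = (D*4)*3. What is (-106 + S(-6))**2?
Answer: 729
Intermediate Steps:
S(D) = 7 - 12*D (S(D) = 7 - D*4*3 = 7 - 4*D*3 = 7 - 12*D)
(-106 + S(-6))**2 = (-106 + (7 - 12*(-6)))**2 = (-106 + (7 + 72))**2 = (-106 + 79)**2 = (-27)**2 = 729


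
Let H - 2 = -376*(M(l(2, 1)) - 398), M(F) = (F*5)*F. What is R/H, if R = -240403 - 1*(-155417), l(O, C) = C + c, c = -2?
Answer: -42493/73885 ≈ -0.57512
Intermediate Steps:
l(O, C) = -2 + C (l(O, C) = C - 2 = -2 + C)
M(F) = 5*F² (M(F) = (5*F)*F = 5*F²)
H = 147770 (H = 2 - 376*(5*(-2 + 1)² - 398) = 2 - 376*(5*(-1)² - 398) = 2 - 376*(5*1 - 398) = 2 - 376*(5 - 398) = 2 - 376*(-393) = 2 + 147768 = 147770)
R = -84986 (R = -240403 + 155417 = -84986)
R/H = -84986/147770 = -84986*1/147770 = -42493/73885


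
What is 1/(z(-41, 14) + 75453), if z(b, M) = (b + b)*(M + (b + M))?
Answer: 1/76519 ≈ 1.3069e-5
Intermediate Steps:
z(b, M) = 2*b*(b + 2*M) (z(b, M) = (2*b)*(M + (M + b)) = (2*b)*(b + 2*M) = 2*b*(b + 2*M))
1/(z(-41, 14) + 75453) = 1/(2*(-41)*(-41 + 2*14) + 75453) = 1/(2*(-41)*(-41 + 28) + 75453) = 1/(2*(-41)*(-13) + 75453) = 1/(1066 + 75453) = 1/76519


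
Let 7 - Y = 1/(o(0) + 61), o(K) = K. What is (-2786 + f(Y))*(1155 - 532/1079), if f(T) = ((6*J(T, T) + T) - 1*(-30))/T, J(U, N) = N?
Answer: -245410443852/76609 ≈ -3.2034e+6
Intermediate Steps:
Y = 426/61 (Y = 7 - 1/(0 + 61) = 7 - 1/61 = 426/61 ≈ 6.9836)
f(T) = (30 + 7*T)/T (f(T) = ((6*T + T) - 1*(-30))/T = (7*T + 30)/T = (30 + 7*T)/T)
(-2786 + f(Y))*(1155 - 532/1079) = (-2786 + (7 + 30/(426/61)))*(1155 - 532/1079) = (-2786 + (7 + 30*(61/426)))*(1155 - 532*1/1079) = (-2786 + (7 + 305/71))*(1155 - 532/1079) = (-2786 + 802/71)*(1245713/1079) = -197004/71*1245713/1079 = -245410443852/76609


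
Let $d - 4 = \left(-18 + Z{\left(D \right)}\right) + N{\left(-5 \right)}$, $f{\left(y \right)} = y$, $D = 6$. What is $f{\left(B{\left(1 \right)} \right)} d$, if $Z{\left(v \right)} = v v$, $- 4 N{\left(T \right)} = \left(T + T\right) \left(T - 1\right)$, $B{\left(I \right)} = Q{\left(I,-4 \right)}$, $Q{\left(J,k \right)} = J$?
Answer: $7$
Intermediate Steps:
$B{\left(I \right)} = I$
$N{\left(T \right)} = - \frac{T \left(-1 + T\right)}{2}$ ($N{\left(T \right)} = - \frac{\left(T + T\right) \left(T - 1\right)}{4} = - \frac{2 T \left(-1 + T\right)}{4} = - \frac{T \left(-1 + T\right)}{2}$)
$Z{\left(v \right)} = v^{2}$
$d = 7$ ($d = 4 - \left(18 - 36 + \frac{5 \left(1 - -5\right)}{2}\right) = 4 + \left(\left(-18 + 36\right) + \frac{1}{2} \left(-5\right) \left(1 + 5\right)\right) = 4 + \left(18 + \frac{1}{2} \left(-5\right) 6\right) = 4 + \left(18 - 15\right) = 4 + 3 = 7$)
$f{\left(B{\left(1 \right)} \right)} d = 1 \cdot 7 = 7$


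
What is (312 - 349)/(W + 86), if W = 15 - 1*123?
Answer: 37/22 ≈ 1.6818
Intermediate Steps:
W = -108 (W = 15 - 123 = -108)
(312 - 349)/(W + 86) = (312 - 349)/(-108 + 86) = -37/(-22) = -37*(-1/22) = 37/22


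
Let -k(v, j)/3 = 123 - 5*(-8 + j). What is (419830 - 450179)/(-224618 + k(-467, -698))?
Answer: 30349/235577 ≈ 0.12883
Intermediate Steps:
k(v, j) = -489 + 15*j (k(v, j) = -3*(123 - 5*(-8 + j)) = -3*(123 - (-40 + 5*j)) = -3*(123 + (40 - 5*j)) = -3*(163 - 5*j) = -489 + 15*j)
(419830 - 450179)/(-224618 + k(-467, -698)) = (419830 - 450179)/(-224618 + (-489 + 15*(-698))) = -30349/(-224618 + (-489 - 10470)) = -30349/(-224618 - 10959) = -30349/(-235577) = -30349*(-1/235577) = 30349/235577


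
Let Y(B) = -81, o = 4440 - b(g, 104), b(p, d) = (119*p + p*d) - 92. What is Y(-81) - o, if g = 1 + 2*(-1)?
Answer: -4836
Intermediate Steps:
g = -1 (g = 1 - 2 = -1)
b(p, d) = -92 + 119*p + d*p (b(p, d) = (119*p + d*p) - 92 = -92 + 119*p + d*p)
o = 4755 (o = 4440 - (-92 + 119*(-1) + 104*(-1)) = 4440 - (-92 - 119 - 104) = 4440 - 1*(-315) = 4440 + 315 = 4755)
Y(-81) - o = -81 - 1*4755 = -81 - 4755 = -4836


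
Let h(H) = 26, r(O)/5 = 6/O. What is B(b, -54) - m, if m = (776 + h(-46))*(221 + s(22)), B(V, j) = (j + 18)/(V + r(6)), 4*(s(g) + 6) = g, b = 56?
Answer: -10787337/61 ≈ -1.7684e+5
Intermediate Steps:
r(O) = 30/O (r(O) = 5*(6/O) = 30/O)
s(g) = -6 + g/4
B(V, j) = (18 + j)/(5 + V) (B(V, j) = (j + 18)/(V + 30/6) = (18 + j)/(V + 30*(⅙)) = (18 + j)/(V + 5) = (18 + j)/(5 + V))
m = 176841 (m = (776 + 26)*(221 + (-6 + (¼)*22)) = 802*(221 + (-6 + 11/2)) = 802*(221 - ½) = 802*(441/2) = 176841)
B(b, -54) - m = (18 - 54)/(5 + 56) - 1*176841 = -36/61 - 176841 = -10787337/61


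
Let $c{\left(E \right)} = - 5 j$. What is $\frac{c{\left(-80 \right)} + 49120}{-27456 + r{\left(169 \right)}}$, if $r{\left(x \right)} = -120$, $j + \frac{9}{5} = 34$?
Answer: $- \frac{48959}{27576} \approx -1.7754$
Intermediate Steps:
$j = \frac{161}{5}$ ($j = - \frac{9}{5} + 34 = \frac{161}{5} \approx 32.2$)
$c{\left(E \right)} = -161$ ($c{\left(E \right)} = \left(-5\right) \frac{161}{5} = -161$)
$\frac{c{\left(-80 \right)} + 49120}{-27456 + r{\left(169 \right)}} = \frac{-161 + 49120}{-27456 - 120} = \frac{48959}{-27576} = 48959 \left(- \frac{1}{27576}\right) = - \frac{48959}{27576}$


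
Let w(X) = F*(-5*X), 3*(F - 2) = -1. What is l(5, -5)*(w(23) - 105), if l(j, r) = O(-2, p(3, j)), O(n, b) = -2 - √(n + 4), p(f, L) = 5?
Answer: 1780/3 + 890*√2/3 ≈ 1012.9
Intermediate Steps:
F = 5/3 (F = 2 + (⅓)*(-1) = 2 - ⅓ = 5/3 ≈ 1.6667)
O(n, b) = -2 - √(4 + n)
l(j, r) = -2 - √2 (l(j, r) = -2 - √(4 - 2) = -2 - √2)
w(X) = -25*X/3 (w(X) = 5*(-5*X)/3 = -25*X/3)
l(5, -5)*(w(23) - 105) = (-2 - √2)*(-25/3*23 - 105) = (-2 - √2)*(-575/3 - 105) = (-2 - √2)*(-890/3) = 1780/3 + 890*√2/3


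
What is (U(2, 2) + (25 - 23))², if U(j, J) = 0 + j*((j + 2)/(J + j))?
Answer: 16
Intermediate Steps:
U(j, J) = j*(2 + j)/(J + j) (U(j, J) = 0 + j*((2 + j)/(J + j)) = 0 + j*(2 + j)/(J + j) = j*(2 + j)/(J + j))
(U(2, 2) + (25 - 23))² = (2*(2 + 2)/(2 + 2) + (25 - 23))² = (2*4/4 + 2)² = (2*(¼)*4 + 2)² = (2 + 2)² = 4² = 16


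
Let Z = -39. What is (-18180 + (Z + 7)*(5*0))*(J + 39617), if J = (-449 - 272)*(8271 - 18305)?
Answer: -132243701580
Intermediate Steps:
J = 7234514 (J = -721*(-10034) = 7234514)
(-18180 + (Z + 7)*(5*0))*(J + 39617) = (-18180 + (-39 + 7)*(5*0))*(7234514 + 39617) = (-18180 - 32*0)*7274131 = (-18180 + 0)*7274131 = -18180*7274131 = -132243701580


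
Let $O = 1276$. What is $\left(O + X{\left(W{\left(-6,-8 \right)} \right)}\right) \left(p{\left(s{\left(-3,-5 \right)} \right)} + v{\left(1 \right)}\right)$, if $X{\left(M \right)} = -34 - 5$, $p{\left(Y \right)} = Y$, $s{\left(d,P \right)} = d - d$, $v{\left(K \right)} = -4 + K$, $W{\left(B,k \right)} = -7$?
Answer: $-3711$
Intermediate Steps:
$s{\left(d,P \right)} = 0$
$X{\left(M \right)} = -39$ ($X{\left(M \right)} = -34 - 5 = -39$)
$\left(O + X{\left(W{\left(-6,-8 \right)} \right)}\right) \left(p{\left(s{\left(-3,-5 \right)} \right)} + v{\left(1 \right)}\right) = \left(1276 - 39\right) \left(0 + \left(-4 + 1\right)\right) = 1237 \left(0 - 3\right) = 1237 \left(-3\right) = -3711$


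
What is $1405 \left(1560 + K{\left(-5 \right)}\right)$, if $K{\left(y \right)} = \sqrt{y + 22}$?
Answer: $2191800 + 1405 \sqrt{17} \approx 2.1976 \cdot 10^{6}$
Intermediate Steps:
$K{\left(y \right)} = \sqrt{22 + y}$
$1405 \left(1560 + K{\left(-5 \right)}\right) = 1405 \left(1560 + \sqrt{22 - 5}\right) = 1405 \left(1560 + \sqrt{17}\right) = 2191800 + 1405 \sqrt{17}$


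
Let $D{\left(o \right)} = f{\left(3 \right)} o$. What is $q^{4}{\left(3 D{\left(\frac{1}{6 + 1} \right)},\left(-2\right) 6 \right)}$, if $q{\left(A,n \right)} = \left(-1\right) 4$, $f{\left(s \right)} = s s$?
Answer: $256$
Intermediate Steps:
$f{\left(s \right)} = s^{2}$
$D{\left(o \right)} = 9 o$ ($D{\left(o \right)} = 3^{2} o = 9 o$)
$q{\left(A,n \right)} = -4$
$q^{4}{\left(3 D{\left(\frac{1}{6 + 1} \right)},\left(-2\right) 6 \right)} = \left(-4\right)^{4} = 256$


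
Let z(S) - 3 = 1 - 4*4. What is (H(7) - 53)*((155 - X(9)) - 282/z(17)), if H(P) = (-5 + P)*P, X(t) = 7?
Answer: -13377/2 ≈ -6688.5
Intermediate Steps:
z(S) = -12 (z(S) = 3 + (1 - 4*4) = 3 + (1 - 16) = 3 - 15 = -12)
H(P) = P*(-5 + P)
(H(7) - 53)*((155 - X(9)) - 282/z(17)) = (7*(-5 + 7) - 53)*((155 - 1*7) - 282/(-12)) = (7*2 - 53)*((155 - 7) - 282*(-1/12)) = (14 - 53)*(148 + 47/2) = -39*343/2 = -13377/2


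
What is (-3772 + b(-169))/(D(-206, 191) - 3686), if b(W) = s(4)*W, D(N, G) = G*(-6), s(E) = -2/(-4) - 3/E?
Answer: 14919/19328 ≈ 0.77188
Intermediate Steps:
s(E) = 1/2 - 3/E (s(E) = -2*(-1/4) - 3/E = 1/2 - 3/E)
D(N, G) = -6*G
b(W) = -W/4 (b(W) = ((1/2)*(-6 + 4)/4)*W = ((1/2)*(1/4)*(-2))*W = -W/4)
(-3772 + b(-169))/(D(-206, 191) - 3686) = (-3772 - 1/4*(-169))/(-6*191 - 3686) = (-3772 + 169/4)/(-1146 - 3686) = -14919/4/(-4832) = -14919/4*(-1/4832) = 14919/19328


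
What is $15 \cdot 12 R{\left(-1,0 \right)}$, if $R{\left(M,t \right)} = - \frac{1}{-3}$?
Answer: $60$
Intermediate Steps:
$R{\left(M,t \right)} = \frac{1}{3}$ ($R{\left(M,t \right)} = \left(-1\right) \left(- \frac{1}{3}\right) = \frac{1}{3}$)
$15 \cdot 12 R{\left(-1,0 \right)} = 15 \cdot 12 \cdot \frac{1}{3} = 180 \cdot \frac{1}{3} = 60$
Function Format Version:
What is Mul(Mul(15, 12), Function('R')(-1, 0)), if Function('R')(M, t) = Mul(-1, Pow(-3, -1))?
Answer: 60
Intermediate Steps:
Function('R')(M, t) = Rational(1, 3) (Function('R')(M, t) = Mul(-1, Rational(-1, 3)) = Rational(1, 3))
Mul(Mul(15, 12), Function('R')(-1, 0)) = Mul(Mul(15, 12), Rational(1, 3)) = Mul(180, Rational(1, 3)) = 60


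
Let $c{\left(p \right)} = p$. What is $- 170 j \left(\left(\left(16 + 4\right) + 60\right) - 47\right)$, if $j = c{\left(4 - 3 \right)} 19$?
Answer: $-106590$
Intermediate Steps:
$j = 19$ ($j = \left(4 - 3\right) 19 = 1 \cdot 19 = 19$)
$- 170 j \left(\left(\left(16 + 4\right) + 60\right) - 47\right) = \left(-170\right) 19 \left(\left(\left(16 + 4\right) + 60\right) - 47\right) = - 3230 \left(\left(20 + 60\right) - 47\right) = - 3230 \left(80 - 47\right) = \left(-3230\right) 33 = -106590$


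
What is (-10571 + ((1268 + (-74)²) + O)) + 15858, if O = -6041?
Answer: 5990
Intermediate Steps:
(-10571 + ((1268 + (-74)²) + O)) + 15858 = (-10571 + ((1268 + (-74)²) - 6041)) + 15858 = (-10571 + ((1268 + 5476) - 6041)) + 15858 = (-10571 + (6744 - 6041)) + 15858 = (-10571 + 703) + 15858 = -9868 + 15858 = 5990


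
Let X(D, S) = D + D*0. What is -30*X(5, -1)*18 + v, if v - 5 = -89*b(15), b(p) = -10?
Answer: -1805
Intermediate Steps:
X(D, S) = D (X(D, S) = D + 0 = D)
v = 895 (v = 5 - 89*(-10) = 5 + 890 = 895)
-30*X(5, -1)*18 + v = -30*5*18 + 895 = -150*18 + 895 = -2700 + 895 = -1805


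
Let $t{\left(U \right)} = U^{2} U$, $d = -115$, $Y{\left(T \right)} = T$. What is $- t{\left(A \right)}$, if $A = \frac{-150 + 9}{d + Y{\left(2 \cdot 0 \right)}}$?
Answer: $- \frac{2803221}{1520875} \approx -1.8432$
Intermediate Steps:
$A = \frac{141}{115}$ ($A = \frac{-150 + 9}{-115 + 2 \cdot 0} = - \frac{141}{-115 + 0} = - \frac{141}{-115} = \left(-141\right) \left(- \frac{1}{115}\right) = \frac{141}{115} \approx 1.2261$)
$t{\left(U \right)} = U^{3}$
$- t{\left(A \right)} = - \left(\frac{141}{115}\right)^{3} = \left(-1\right) \frac{2803221}{1520875} = - \frac{2803221}{1520875}$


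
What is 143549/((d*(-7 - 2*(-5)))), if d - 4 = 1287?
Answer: 143549/3873 ≈ 37.064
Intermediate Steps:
d = 1291 (d = 4 + 1287 = 1291)
143549/((d*(-7 - 2*(-5)))) = 143549/((1291*(-7 - 2*(-5)))) = 143549/((1291*(-7 + 10))) = 143549/((1291*3)) = 143549/3873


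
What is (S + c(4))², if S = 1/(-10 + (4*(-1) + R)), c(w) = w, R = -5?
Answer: 5625/361 ≈ 15.582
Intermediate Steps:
S = -1/19 (S = 1/(-10 + (4*(-1) - 5)) = 1/(-10 + (-4 - 5)) = 1/(-10 - 9) = 1/(-19) = -1/19 ≈ -0.052632)
(S + c(4))² = (-1/19 + 4)² = (75/19)² = 5625/361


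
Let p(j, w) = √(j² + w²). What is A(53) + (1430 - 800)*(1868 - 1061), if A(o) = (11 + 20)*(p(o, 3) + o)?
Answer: 510053 + 31*√2818 ≈ 5.1170e+5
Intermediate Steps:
A(o) = 31*o + 31*√(9 + o²) (A(o) = (11 + 20)*(√(o² + 3²) + o) = 31*(√(o² + 9) + o) = 31*(√(9 + o²) + o) = 31*(o + √(9 + o²)) = 31*o + 31*√(9 + o²))
A(53) + (1430 - 800)*(1868 - 1061) = (31*53 + 31*√(9 + 53²)) + (1430 - 800)*(1868 - 1061) = (1643 + 31*√(9 + 2809)) + 630*807 = (1643 + 31*√2818) + 508410 = 510053 + 31*√2818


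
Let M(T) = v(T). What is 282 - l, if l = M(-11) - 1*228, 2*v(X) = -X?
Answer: 1009/2 ≈ 504.50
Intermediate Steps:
v(X) = -X/2 (v(X) = (-X)/2 = -X/2)
M(T) = -T/2
l = -445/2 (l = -1/2*(-11) - 1*228 = 11/2 - 228 = -445/2 ≈ -222.50)
282 - l = 282 - 1*(-445/2) = 282 + 445/2 = 1009/2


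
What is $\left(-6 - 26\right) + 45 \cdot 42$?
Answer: $1858$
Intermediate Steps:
$\left(-6 - 26\right) + 45 \cdot 42 = \left(-6 - 26\right) + 1890 = -32 + 1890 = 1858$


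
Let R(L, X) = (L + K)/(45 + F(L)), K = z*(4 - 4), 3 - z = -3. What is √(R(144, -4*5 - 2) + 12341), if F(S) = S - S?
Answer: √308605/5 ≈ 111.10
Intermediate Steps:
z = 6 (z = 3 - 1*(-3) = 3 + 3 = 6)
F(S) = 0
K = 0 (K = 6*(4 - 4) = 6*0 = 0)
R(L, X) = L/45 (R(L, X) = (L + 0)/(45 + 0) = L/45)
√(R(144, -4*5 - 2) + 12341) = √((1/45)*144 + 12341) = √(16/5 + 12341) = √(61721/5) = √308605/5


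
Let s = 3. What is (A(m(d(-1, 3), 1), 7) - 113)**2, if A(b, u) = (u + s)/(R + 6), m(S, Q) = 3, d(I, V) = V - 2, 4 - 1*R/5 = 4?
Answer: 111556/9 ≈ 12395.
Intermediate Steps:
R = 0 (R = 20 - 5*4 = 20 - 20 = 0)
d(I, V) = -2 + V
A(b, u) = 1/2 + u/6 (A(b, u) = (u + 3)/(0 + 6) = (3 + u)/6 = (3 + u)*(1/6) = 1/2 + u/6)
(A(m(d(-1, 3), 1), 7) - 113)**2 = ((1/2 + (1/6)*7) - 113)**2 = ((1/2 + 7/6) - 113)**2 = (5/3 - 113)**2 = (-334/3)**2 = 111556/9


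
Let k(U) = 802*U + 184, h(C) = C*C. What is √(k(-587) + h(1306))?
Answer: √1235046 ≈ 1111.3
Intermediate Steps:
h(C) = C²
k(U) = 184 + 802*U
√(k(-587) + h(1306)) = √((184 + 802*(-587)) + 1306²) = √((184 - 470774) + 1705636) = √(-470590 + 1705636) = √1235046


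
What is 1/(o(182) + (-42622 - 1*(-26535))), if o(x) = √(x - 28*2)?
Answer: -16087/258791443 - 3*√14/258791443 ≈ -6.2205e-5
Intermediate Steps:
o(x) = √(-56 + x) (o(x) = √(x - 56) = √(-56 + x))
1/(o(182) + (-42622 - 1*(-26535))) = 1/(√(-56 + 182) + (-42622 - 1*(-26535))) = 1/(√126 + (-42622 + 26535)) = 1/(3*√14 - 16087) = 1/(-16087 + 3*√14)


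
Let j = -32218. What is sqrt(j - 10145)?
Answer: 9*I*sqrt(523) ≈ 205.82*I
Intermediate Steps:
sqrt(j - 10145) = sqrt(-32218 - 10145) = sqrt(-42363) = 9*I*sqrt(523)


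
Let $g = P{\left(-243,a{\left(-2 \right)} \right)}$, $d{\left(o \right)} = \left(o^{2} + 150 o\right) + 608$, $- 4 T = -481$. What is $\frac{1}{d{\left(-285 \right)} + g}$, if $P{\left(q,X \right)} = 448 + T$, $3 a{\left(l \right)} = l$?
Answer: $\frac{4}{158605} \approx 2.522 \cdot 10^{-5}$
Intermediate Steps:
$T = \frac{481}{4}$ ($T = \left(- \frac{1}{4}\right) \left(-481\right) = \frac{481}{4} \approx 120.25$)
$a{\left(l \right)} = \frac{l}{3}$
$P{\left(q,X \right)} = \frac{2273}{4}$ ($P{\left(q,X \right)} = 448 + \frac{481}{4} = \frac{2273}{4}$)
$d{\left(o \right)} = 608 + o^{2} + 150 o$
$g = \frac{2273}{4} \approx 568.25$
$\frac{1}{d{\left(-285 \right)} + g} = \frac{1}{\left(608 + \left(-285\right)^{2} + 150 \left(-285\right)\right) + \frac{2273}{4}} = \frac{1}{\left(608 + 81225 - 42750\right) + \frac{2273}{4}} = \frac{1}{39083 + \frac{2273}{4}} = \frac{1}{\frac{158605}{4}} = \frac{4}{158605}$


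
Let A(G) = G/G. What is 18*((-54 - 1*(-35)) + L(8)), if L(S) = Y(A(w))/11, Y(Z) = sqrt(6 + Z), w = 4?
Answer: -342 + 18*sqrt(7)/11 ≈ -337.67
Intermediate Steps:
A(G) = 1
L(S) = sqrt(7)/11 (L(S) = sqrt(6 + 1)/11 = sqrt(7)*(1/11) = sqrt(7)/11)
18*((-54 - 1*(-35)) + L(8)) = 18*((-54 - 1*(-35)) + sqrt(7)/11) = 18*((-54 + 35) + sqrt(7)/11) = 18*(-19 + sqrt(7)/11) = -342 + 18*sqrt(7)/11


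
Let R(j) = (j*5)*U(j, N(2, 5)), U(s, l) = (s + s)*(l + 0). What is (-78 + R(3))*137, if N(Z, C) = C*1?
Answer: 50964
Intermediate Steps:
N(Z, C) = C
U(s, l) = 2*l*s (U(s, l) = (2*s)*l = 2*l*s)
R(j) = 50*j² (R(j) = (j*5)*(2*5*j) = (5*j)*(10*j) = 50*j²)
(-78 + R(3))*137 = (-78 + 50*3²)*137 = (-78 + 50*9)*137 = (-78 + 450)*137 = 372*137 = 50964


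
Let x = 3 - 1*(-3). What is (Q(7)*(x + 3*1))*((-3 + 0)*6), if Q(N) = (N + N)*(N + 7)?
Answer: -31752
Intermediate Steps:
x = 6 (x = 3 + 3 = 6)
Q(N) = 2*N*(7 + N) (Q(N) = (2*N)*(7 + N) = 2*N*(7 + N))
(Q(7)*(x + 3*1))*((-3 + 0)*6) = ((2*7*(7 + 7))*(6 + 3*1))*((-3 + 0)*6) = ((2*7*14)*(6 + 3))*(-3*6) = (196*9)*(-18) = 1764*(-18) = -31752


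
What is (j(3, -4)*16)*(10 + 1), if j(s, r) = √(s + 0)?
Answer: 176*√3 ≈ 304.84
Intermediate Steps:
j(s, r) = √s
(j(3, -4)*16)*(10 + 1) = (√3*16)*(10 + 1) = (16*√3)*11 = 176*√3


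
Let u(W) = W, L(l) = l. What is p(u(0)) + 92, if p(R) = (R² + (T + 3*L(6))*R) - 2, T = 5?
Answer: 90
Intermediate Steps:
p(R) = -2 + R² + 23*R (p(R) = (R² + (5 + 3*6)*R) - 2 = (R² + (5 + 18)*R) - 2 = (R² + 23*R) - 2 = -2 + R² + 23*R)
p(u(0)) + 92 = (-2 + 0² + 23*0) + 92 = (-2 + 0 + 0) + 92 = -2 + 92 = 90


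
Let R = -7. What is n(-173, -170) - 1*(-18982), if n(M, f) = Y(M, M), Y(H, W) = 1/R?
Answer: 132873/7 ≈ 18982.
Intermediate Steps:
Y(H, W) = -⅐ (Y(H, W) = 1/(-7) = -⅐)
n(M, f) = -⅐
n(-173, -170) - 1*(-18982) = -⅐ - 1*(-18982) = -⅐ + 18982 = 132873/7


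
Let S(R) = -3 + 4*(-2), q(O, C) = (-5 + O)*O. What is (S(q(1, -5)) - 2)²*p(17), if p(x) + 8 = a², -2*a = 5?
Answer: -1183/4 ≈ -295.75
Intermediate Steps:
q(O, C) = O*(-5 + O)
a = -5/2 (a = -½*5 = -5/2 ≈ -2.5000)
S(R) = -11 (S(R) = -3 - 8 = -11)
p(x) = -7/4 (p(x) = -8 + (-5/2)² = -8 + 25/4 = -7/4)
(S(q(1, -5)) - 2)²*p(17) = (-11 - 2)²*(-7/4) = (-13)²*(-7/4) = 169*(-7/4) = -1183/4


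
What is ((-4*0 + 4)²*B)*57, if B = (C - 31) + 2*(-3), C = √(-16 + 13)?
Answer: -33744 + 912*I*√3 ≈ -33744.0 + 1579.6*I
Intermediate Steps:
C = I*√3 (C = √(-3) = I*√3 ≈ 1.732*I)
B = -37 + I*√3 (B = (I*√3 - 31) + 2*(-3) = (-31 + I*√3) - 6 = -37 + I*√3 ≈ -37.0 + 1.732*I)
((-4*0 + 4)²*B)*57 = ((-4*0 + 4)²*(-37 + I*√3))*57 = ((0 + 4)²*(-37 + I*√3))*57 = (4²*(-37 + I*√3))*57 = (16*(-37 + I*√3))*57 = (-592 + 16*I*√3)*57 = -33744 + 912*I*√3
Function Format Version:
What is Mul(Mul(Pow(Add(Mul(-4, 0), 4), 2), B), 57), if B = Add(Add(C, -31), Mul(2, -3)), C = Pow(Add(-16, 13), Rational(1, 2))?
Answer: Add(-33744, Mul(912, I, Pow(3, Rational(1, 2)))) ≈ Add(-33744., Mul(1579.6, I))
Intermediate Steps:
C = Mul(I, Pow(3, Rational(1, 2))) (C = Pow(-3, Rational(1, 2)) = Mul(I, Pow(3, Rational(1, 2))) ≈ Mul(1.7320, I))
B = Add(-37, Mul(I, Pow(3, Rational(1, 2)))) (B = Add(Add(Mul(I, Pow(3, Rational(1, 2))), -31), Mul(2, -3)) = Add(Add(-31, Mul(I, Pow(3, Rational(1, 2)))), -6) = Add(-37, Mul(I, Pow(3, Rational(1, 2)))) ≈ Add(-37.000, Mul(1.7320, I)))
Mul(Mul(Pow(Add(Mul(-4, 0), 4), 2), B), 57) = Mul(Mul(Pow(Add(Mul(-4, 0), 4), 2), Add(-37, Mul(I, Pow(3, Rational(1, 2))))), 57) = Mul(Mul(Pow(Add(0, 4), 2), Add(-37, Mul(I, Pow(3, Rational(1, 2))))), 57) = Mul(Mul(Pow(4, 2), Add(-37, Mul(I, Pow(3, Rational(1, 2))))), 57) = Mul(Mul(16, Add(-37, Mul(I, Pow(3, Rational(1, 2))))), 57) = Mul(Add(-592, Mul(16, I, Pow(3, Rational(1, 2)))), 57) = Add(-33744, Mul(912, I, Pow(3, Rational(1, 2))))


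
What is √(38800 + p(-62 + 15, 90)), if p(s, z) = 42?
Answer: √38842 ≈ 197.08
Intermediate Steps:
√(38800 + p(-62 + 15, 90)) = √(38800 + 42) = √38842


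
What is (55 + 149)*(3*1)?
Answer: 612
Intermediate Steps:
(55 + 149)*(3*1) = 204*3 = 612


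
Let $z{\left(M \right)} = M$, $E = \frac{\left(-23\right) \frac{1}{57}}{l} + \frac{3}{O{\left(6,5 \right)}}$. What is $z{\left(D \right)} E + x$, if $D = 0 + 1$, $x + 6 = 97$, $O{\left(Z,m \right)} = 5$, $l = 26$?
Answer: $\frac{678641}{7410} \approx 91.584$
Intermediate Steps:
$x = 91$ ($x = -6 + 97 = 91$)
$E = \frac{4331}{7410}$ ($E = \frac{\left(-23\right) \frac{1}{57}}{26} + \frac{3}{5} = \left(-23\right) \frac{1}{57} \cdot \frac{1}{26} + 3 \cdot \frac{1}{5} = \left(- \frac{23}{57}\right) \frac{1}{26} + \frac{3}{5} = - \frac{23}{1482} + \frac{3}{5} = \frac{4331}{7410} \approx 0.58448$)
$D = 1$
$z{\left(D \right)} E + x = 1 \cdot \frac{4331}{7410} + 91 = \frac{4331}{7410} + 91 = \frac{678641}{7410}$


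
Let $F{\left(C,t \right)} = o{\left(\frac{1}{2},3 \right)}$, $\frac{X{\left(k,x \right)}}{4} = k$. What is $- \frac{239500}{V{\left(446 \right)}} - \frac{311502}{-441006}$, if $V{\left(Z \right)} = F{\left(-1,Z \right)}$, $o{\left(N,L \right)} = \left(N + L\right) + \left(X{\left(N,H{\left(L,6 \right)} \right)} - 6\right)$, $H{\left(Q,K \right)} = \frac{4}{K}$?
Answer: $\frac{35207030917}{73501} \approx 4.79 \cdot 10^{5}$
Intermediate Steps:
$X{\left(k,x \right)} = 4 k$
$o{\left(N,L \right)} = -6 + L + 5 N$ ($o{\left(N,L \right)} = \left(N + L\right) + \left(4 N - 6\right) = \left(L + N\right) + \left(4 N - 6\right) = \left(L + N\right) + \left(-6 + 4 N\right) = -6 + L + 5 N$)
$F{\left(C,t \right)} = - \frac{1}{2}$ ($F{\left(C,t \right)} = -6 + 3 + \frac{5}{2} = - \frac{1}{2}$)
$V{\left(Z \right)} = - \frac{1}{2}$
$- \frac{239500}{V{\left(446 \right)}} - \frac{311502}{-441006} = - \frac{239500}{- \frac{1}{2}} - \frac{311502}{-441006} = \left(-239500\right) \left(-2\right) - - \frac{51917}{73501} = 479000 + \frac{51917}{73501} = \frac{35207030917}{73501}$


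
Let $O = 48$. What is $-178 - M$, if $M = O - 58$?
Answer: $-168$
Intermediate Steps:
$M = -10$ ($M = 48 - 58 = -10$)
$-178 - M = -178 - -10 = -178 + 10 = -168$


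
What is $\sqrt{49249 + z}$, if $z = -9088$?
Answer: $\sqrt{40161} \approx 200.4$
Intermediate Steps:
$\sqrt{49249 + z} = \sqrt{49249 - 9088} = \sqrt{40161}$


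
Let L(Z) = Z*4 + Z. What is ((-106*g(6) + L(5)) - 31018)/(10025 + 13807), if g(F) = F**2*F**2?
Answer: -56123/7944 ≈ -7.0648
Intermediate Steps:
L(Z) = 5*Z (L(Z) = 4*Z + Z = 5*Z)
g(F) = F**4
((-106*g(6) + L(5)) - 31018)/(10025 + 13807) = ((-106*6**4 + 5*5) - 31018)/(10025 + 13807) = ((-106*1296 + 25) - 31018)/23832 = ((-137376 + 25) - 31018)*(1/23832) = (-137351 - 31018)*(1/23832) = -168369*1/23832 = -56123/7944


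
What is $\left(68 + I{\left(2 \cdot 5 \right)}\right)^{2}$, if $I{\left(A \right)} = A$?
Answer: $6084$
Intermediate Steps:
$\left(68 + I{\left(2 \cdot 5 \right)}\right)^{2} = \left(68 + 2 \cdot 5\right)^{2} = \left(68 + 10\right)^{2} = 78^{2} = 6084$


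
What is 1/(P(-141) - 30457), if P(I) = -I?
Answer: -1/30316 ≈ -3.2986e-5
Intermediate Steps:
1/(P(-141) - 30457) = 1/(-1*(-141) - 30457) = 1/(141 - 30457) = 1/(-30316) = -1/30316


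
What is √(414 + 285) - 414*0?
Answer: √699 ≈ 26.439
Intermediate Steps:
√(414 + 285) - 414*0 = √699 - 1*0 = √699 + 0 = √699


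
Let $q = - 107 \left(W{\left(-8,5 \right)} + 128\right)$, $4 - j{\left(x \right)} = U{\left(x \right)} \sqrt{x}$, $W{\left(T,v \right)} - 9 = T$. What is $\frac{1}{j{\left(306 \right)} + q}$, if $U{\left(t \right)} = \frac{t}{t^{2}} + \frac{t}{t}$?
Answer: $- \frac{4222494}{58266100457} + \frac{921 \sqrt{34}}{58266100457} \approx -7.2377 \cdot 10^{-5}$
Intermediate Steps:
$W{\left(T,v \right)} = 9 + T$
$U{\left(t \right)} = 1 + \frac{1}{t}$ ($U{\left(t \right)} = \frac{t}{t^{2}} + 1 = \frac{1}{t} + 1 = 1 + \frac{1}{t}$)
$j{\left(x \right)} = 4 - \frac{1 + x}{\sqrt{x}}$ ($j{\left(x \right)} = 4 - \frac{1 + x}{x} \sqrt{x} = 4 - \frac{1 + x}{\sqrt{x}}$)
$q = -13803$ ($q = - 107 \left(\left(9 - 8\right) + 128\right) = - 107 \left(1 + 128\right) = \left(-107\right) 129 = -13803$)
$\frac{1}{j{\left(306 \right)} + q} = \frac{1}{\left(4 - \sqrt{306} - \frac{1}{\sqrt{306}}\right) - 13803} = \frac{1}{\left(4 - 3 \sqrt{34} - \frac{\sqrt{34}}{102}\right) - 13803} = \frac{1}{\left(4 - \frac{307 \sqrt{34}}{102}\right) - 13803} = \frac{1}{-13799 - \frac{307 \sqrt{34}}{102}}$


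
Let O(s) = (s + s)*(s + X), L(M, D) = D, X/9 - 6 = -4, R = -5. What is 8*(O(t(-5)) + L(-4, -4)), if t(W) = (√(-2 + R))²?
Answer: -1264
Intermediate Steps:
X = 18 (X = 54 + 9*(-4) = 54 - 36 = 18)
t(W) = -7 (t(W) = (√(-2 - 5))² = (√(-7))² = (I*√7)² = -7)
O(s) = 2*s*(18 + s) (O(s) = (s + s)*(s + 18) = (2*s)*(18 + s) = 2*s*(18 + s))
8*(O(t(-5)) + L(-4, -4)) = 8*(2*(-7)*(18 - 7) - 4) = 8*(2*(-7)*11 - 4) = 8*(-154 - 4) = 8*(-158) = -1264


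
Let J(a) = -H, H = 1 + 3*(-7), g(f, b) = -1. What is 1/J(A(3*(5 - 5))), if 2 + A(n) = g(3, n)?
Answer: 1/20 ≈ 0.050000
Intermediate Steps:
A(n) = -3 (A(n) = -2 - 1 = -3)
H = -20 (H = 1 - 21 = -20)
J(a) = 20 (J(a) = -1*(-20) = 20)
1/J(A(3*(5 - 5))) = 1/20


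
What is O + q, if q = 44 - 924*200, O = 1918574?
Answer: 1733818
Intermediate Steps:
q = -184756 (q = 44 - 184800 = -184756)
O + q = 1918574 - 184756 = 1733818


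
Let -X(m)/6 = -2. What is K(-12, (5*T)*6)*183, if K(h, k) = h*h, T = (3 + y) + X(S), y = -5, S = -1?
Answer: 26352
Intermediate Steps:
X(m) = 12 (X(m) = -6*(-2) = 12)
T = 10 (T = (3 - 5) + 12 = -2 + 12 = 10)
K(h, k) = h**2
K(-12, (5*T)*6)*183 = (-12)**2*183 = 144*183 = 26352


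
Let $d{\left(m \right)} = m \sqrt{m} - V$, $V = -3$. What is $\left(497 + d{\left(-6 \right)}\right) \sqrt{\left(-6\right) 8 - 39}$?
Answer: $18 \sqrt{58} + 500 i \sqrt{87} \approx 137.08 + 4663.7 i$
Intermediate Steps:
$d{\left(m \right)} = 3 + m^{\frac{3}{2}}$ ($d{\left(m \right)} = m \sqrt{m} - -3 = m^{\frac{3}{2}} + 3 = 3 + m^{\frac{3}{2}}$)
$\left(497 + d{\left(-6 \right)}\right) \sqrt{\left(-6\right) 8 - 39} = \left(497 + \left(3 + \left(-6\right)^{\frac{3}{2}}\right)\right) \sqrt{\left(-6\right) 8 - 39} = \left(497 + \left(3 - 6 i \sqrt{6}\right)\right) \sqrt{-48 - 39} = \left(500 - 6 i \sqrt{6}\right) \sqrt{-87} = \left(500 - 6 i \sqrt{6}\right) i \sqrt{87} = i \sqrt{87} \left(500 - 6 i \sqrt{6}\right)$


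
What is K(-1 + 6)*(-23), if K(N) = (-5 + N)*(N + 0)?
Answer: 0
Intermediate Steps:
K(N) = N*(-5 + N) (K(N) = (-5 + N)*N = N*(-5 + N))
K(-1 + 6)*(-23) = ((-1 + 6)*(-5 + (-1 + 6)))*(-23) = (5*(-5 + 5))*(-23) = (5*0)*(-23) = 0*(-23) = 0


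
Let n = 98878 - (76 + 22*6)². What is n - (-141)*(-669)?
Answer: -38715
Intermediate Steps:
n = 55614 (n = 98878 - (76 + 132)² = 98878 - 1*208² = 98878 - 1*43264 = 98878 - 43264 = 55614)
n - (-141)*(-669) = 55614 - (-141)*(-669) = 55614 - 1*94329 = 55614 - 94329 = -38715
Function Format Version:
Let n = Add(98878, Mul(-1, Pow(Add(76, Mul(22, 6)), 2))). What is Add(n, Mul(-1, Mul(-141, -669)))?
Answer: -38715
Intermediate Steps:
n = 55614 (n = Add(98878, Mul(-1, Pow(Add(76, 132), 2))) = Add(98878, Mul(-1, Pow(208, 2))) = Add(98878, Mul(-1, 43264)) = Add(98878, -43264) = 55614)
Add(n, Mul(-1, Mul(-141, -669))) = Add(55614, Mul(-1, Mul(-141, -669))) = Add(55614, Mul(-1, 94329)) = Add(55614, -94329) = -38715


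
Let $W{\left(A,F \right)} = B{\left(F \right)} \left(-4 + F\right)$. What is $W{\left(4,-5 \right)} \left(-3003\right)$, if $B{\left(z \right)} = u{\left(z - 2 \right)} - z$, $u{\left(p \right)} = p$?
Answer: $-54054$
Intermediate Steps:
$B{\left(z \right)} = -2$ ($B{\left(z \right)} = \left(z - 2\right) - z = \left(-2 + z\right) - z = -2$)
$W{\left(A,F \right)} = 8 - 2 F$ ($W{\left(A,F \right)} = - 2 \left(-4 + F\right) = 8 - 2 F$)
$W{\left(4,-5 \right)} \left(-3003\right) = \left(8 - -10\right) \left(-3003\right) = \left(8 + 10\right) \left(-3003\right) = 18 \left(-3003\right) = -54054$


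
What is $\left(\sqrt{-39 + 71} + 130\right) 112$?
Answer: $14560 + 448 \sqrt{2} \approx 15194.0$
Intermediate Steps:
$\left(\sqrt{-39 + 71} + 130\right) 112 = \left(\sqrt{32} + 130\right) 112 = \left(4 \sqrt{2} + 130\right) 112 = \left(130 + 4 \sqrt{2}\right) 112 = 14560 + 448 \sqrt{2}$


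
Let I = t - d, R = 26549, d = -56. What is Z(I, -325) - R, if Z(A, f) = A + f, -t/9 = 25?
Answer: -27043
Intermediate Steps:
t = -225 (t = -9*25 = -225)
I = -169 (I = -225 - 1*(-56) = -225 + 56 = -169)
Z(I, -325) - R = (-169 - 325) - 1*26549 = -494 - 26549 = -27043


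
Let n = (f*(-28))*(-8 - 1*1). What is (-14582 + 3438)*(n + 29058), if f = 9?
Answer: -349096944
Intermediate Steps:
n = 2268 (n = (9*(-28))*(-8 - 1*1) = -252*(-8 - 1) = -252*(-9) = 2268)
(-14582 + 3438)*(n + 29058) = (-14582 + 3438)*(2268 + 29058) = -11144*31326 = -349096944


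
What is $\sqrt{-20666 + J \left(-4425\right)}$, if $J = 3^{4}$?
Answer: $i \sqrt{379091} \approx 615.7 i$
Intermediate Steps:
$J = 81$
$\sqrt{-20666 + J \left(-4425\right)} = \sqrt{-20666 + 81 \left(-4425\right)} = \sqrt{-20666 - 358425} = \sqrt{-379091} = i \sqrt{379091}$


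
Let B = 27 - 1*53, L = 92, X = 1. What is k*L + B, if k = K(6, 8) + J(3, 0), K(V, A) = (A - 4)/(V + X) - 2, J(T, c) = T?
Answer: 830/7 ≈ 118.57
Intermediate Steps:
B = -26 (B = 27 - 53 = -26)
K(V, A) = -2 + (-4 + A)/(1 + V) (K(V, A) = (A - 4)/(V + 1) - 2 = (-4 + A)/(1 + V) - 2 = -2 + (-4 + A)/(1 + V))
k = 11/7 (k = (-6 + 8 - 2*6)/(1 + 6) + 3 = (-6 + 8 - 12)/7 + 3 = (⅐)*(-10) + 3 = -10/7 + 3 = 11/7 ≈ 1.5714)
k*L + B = (11/7)*92 - 26 = 1012/7 - 26 = 830/7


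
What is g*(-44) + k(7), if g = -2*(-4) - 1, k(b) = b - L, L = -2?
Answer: -299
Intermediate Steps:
k(b) = 2 + b (k(b) = b - 1*(-2) = b + 2 = 2 + b)
g = 7 (g = 8 - 1 = 7)
g*(-44) + k(7) = 7*(-44) + (2 + 7) = -308 + 9 = -299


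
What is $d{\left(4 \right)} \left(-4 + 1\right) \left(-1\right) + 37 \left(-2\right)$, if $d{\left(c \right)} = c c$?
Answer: $-26$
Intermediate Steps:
$d{\left(c \right)} = c^{2}$
$d{\left(4 \right)} \left(-4 + 1\right) \left(-1\right) + 37 \left(-2\right) = 4^{2} \left(-4 + 1\right) \left(-1\right) + 37 \left(-2\right) = 16 \left(\left(-3\right) \left(-1\right)\right) - 74 = 16 \cdot 3 - 74 = 48 - 74 = -26$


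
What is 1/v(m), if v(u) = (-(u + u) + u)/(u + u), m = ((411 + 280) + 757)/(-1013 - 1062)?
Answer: -2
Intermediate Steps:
m = -1448/2075 (m = (691 + 757)/(-2075) = 1448*(-1/2075) = -1448/2075 ≈ -0.69783)
v(u) = -½ (v(u) = (-2*u + u)/((2*u)) = (-2*u + u)*(1/(2*u)) = (-u)*(1/(2*u)) = -½)
1/v(m) = 1/(-½) = -2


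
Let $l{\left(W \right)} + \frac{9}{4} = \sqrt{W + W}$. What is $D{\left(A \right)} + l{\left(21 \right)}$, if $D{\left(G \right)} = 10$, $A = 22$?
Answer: $\frac{31}{4} + \sqrt{42} \approx 14.231$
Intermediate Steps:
$l{\left(W \right)} = - \frac{9}{4} + \sqrt{2} \sqrt{W}$ ($l{\left(W \right)} = - \frac{9}{4} + \sqrt{W + W} = - \frac{9}{4} + \sqrt{2 W} = - \frac{9}{4} + \sqrt{2} \sqrt{W}$)
$D{\left(A \right)} + l{\left(21 \right)} = 10 - \left(\frac{9}{4} - \sqrt{2} \sqrt{21}\right) = 10 - \left(\frac{9}{4} - \sqrt{42}\right) = \frac{31}{4} + \sqrt{42}$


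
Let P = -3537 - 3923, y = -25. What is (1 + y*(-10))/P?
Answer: -251/7460 ≈ -0.033646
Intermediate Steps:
P = -7460
(1 + y*(-10))/P = (1 - 25*(-10))/(-7460) = (1 + 250)*(-1/7460) = 251*(-1/7460) = -251/7460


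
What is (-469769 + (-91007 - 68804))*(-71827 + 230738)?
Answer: -100047187380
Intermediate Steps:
(-469769 + (-91007 - 68804))*(-71827 + 230738) = (-469769 - 159811)*158911 = -629580*158911 = -100047187380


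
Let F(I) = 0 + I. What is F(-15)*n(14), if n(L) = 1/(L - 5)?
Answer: -5/3 ≈ -1.6667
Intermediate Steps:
n(L) = 1/(-5 + L)
F(I) = I
F(-15)*n(14) = -15/(-5 + 14) = -15/9 = -15*⅑ = -5/3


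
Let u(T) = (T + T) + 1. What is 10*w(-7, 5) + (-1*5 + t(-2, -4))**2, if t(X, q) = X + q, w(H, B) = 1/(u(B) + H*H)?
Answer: 727/6 ≈ 121.17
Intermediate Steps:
u(T) = 1 + 2*T (u(T) = 2*T + 1 = 1 + 2*T)
w(H, B) = 1/(1 + H**2 + 2*B) (w(H, B) = 1/((1 + 2*B) + H*H) = 1/((1 + 2*B) + H**2) = 1/(1 + H**2 + 2*B))
10*w(-7, 5) + (-1*5 + t(-2, -4))**2 = 10/(1 + (-7)**2 + 2*5) + (-1*5 + (-2 - 4))**2 = 10/(1 + 49 + 10) + (-5 - 6)**2 = 10/60 + (-11)**2 = 10*(1/60) + 121 = 1/6 + 121 = 727/6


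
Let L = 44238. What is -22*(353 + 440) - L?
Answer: -61684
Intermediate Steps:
-22*(353 + 440) - L = -22*(353 + 440) - 1*44238 = -22*793 - 44238 = -17446 - 44238 = -61684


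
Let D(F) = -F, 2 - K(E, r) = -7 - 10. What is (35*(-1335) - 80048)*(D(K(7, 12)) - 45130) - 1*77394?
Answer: 5723596783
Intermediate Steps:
K(E, r) = 19 (K(E, r) = 2 - (-7 - 10) = 2 - 1*(-17) = 2 + 17 = 19)
(35*(-1335) - 80048)*(D(K(7, 12)) - 45130) - 1*77394 = (35*(-1335) - 80048)*(-1*19 - 45130) - 1*77394 = (-46725 - 80048)*(-19 - 45130) - 77394 = -126773*(-45149) - 77394 = 5723674177 - 77394 = 5723596783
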